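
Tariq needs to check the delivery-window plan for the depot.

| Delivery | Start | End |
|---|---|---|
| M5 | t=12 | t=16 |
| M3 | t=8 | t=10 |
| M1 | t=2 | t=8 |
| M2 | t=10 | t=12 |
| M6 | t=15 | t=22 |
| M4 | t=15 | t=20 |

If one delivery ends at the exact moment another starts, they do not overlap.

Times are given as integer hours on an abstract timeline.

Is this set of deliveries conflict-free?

No

Two intervals overlap when each starts before the other ends.
Sorted by start: M1, M3, M2, M5, M4, M6.
M3 starts exactly when M1 ends (back-to-back, no overlap) — done with M1.
M2 starts exactly when M3 ends (back-to-back, no overlap) — done with M3.
M5 starts exactly when M2 ends (back-to-back, no overlap) — done with M2.
M4 starts before M5 ends → M5 and M4 overlap.
That's a conflict, so the schedule is not conflict-free.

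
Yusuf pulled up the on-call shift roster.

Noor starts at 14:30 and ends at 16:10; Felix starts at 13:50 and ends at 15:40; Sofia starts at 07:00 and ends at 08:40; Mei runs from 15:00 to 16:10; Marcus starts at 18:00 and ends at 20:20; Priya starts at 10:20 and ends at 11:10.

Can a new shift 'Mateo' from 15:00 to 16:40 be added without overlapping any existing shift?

Sofia: ends 08:40 at or before Mateo starts 15:00 → clear.
Priya: ends 11:10 at or before Mateo starts 15:00 → clear.
Felix: starts 13:50 before Mateo ends 16:40, and ends 15:40 after Mateo starts 15:00 → overlap.
Noor: starts 14:30 before Mateo ends 16:40, and ends 16:10 after Mateo starts 15:00 → overlap.
Mei: starts 15:00 before Mateo ends 16:40, and ends 16:10 after Mateo starts 15:00 → overlap.
Marcus: starts 18:00 at or after Mateo ends 16:40 → clear.
Mateo overlaps Felix, Noor, Mei.

No — it overlaps Felix, Mei, Noor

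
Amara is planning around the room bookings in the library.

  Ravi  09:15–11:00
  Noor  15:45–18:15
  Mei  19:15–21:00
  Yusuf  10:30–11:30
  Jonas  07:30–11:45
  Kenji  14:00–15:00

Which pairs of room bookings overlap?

Jonas & Ravi, Jonas & Yusuf, Ravi & Yusuf

Sorted by start: Jonas, Ravi, Yusuf, Kenji, Noor, Mei.
Ravi starts before Jonas ends → Jonas and Ravi overlap.
Yusuf starts before Jonas ends → Jonas and Yusuf overlap.
Kenji starts after Jonas ends, so nothing later overlaps Jonas either.
Yusuf starts before Ravi ends → Ravi and Yusuf overlap.
Kenji starts after Ravi ends, so nothing later overlaps Ravi either.
Kenji starts after Yusuf ends, so nothing later overlaps Yusuf either.
Noor starts after Kenji ends, so nothing later overlaps Kenji either.
Mei starts after Noor ends.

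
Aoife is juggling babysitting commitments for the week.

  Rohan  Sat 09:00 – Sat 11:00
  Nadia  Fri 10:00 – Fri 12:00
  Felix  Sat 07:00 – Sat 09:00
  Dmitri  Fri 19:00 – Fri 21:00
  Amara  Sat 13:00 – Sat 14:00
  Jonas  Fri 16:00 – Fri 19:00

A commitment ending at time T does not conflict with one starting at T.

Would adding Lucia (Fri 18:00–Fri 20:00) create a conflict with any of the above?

Nadia: ends Fri 12:00 at or before Lucia starts Fri 18:00 → clear.
Jonas: starts Fri 16:00 before Lucia ends Fri 20:00, and ends Fri 19:00 after Lucia starts Fri 18:00 → overlap.
Dmitri: starts Fri 19:00 before Lucia ends Fri 20:00, and ends Fri 21:00 after Lucia starts Fri 18:00 → overlap.
Felix: starts Sat 07:00 at or after Lucia ends Fri 20:00 → clear.
Rohan: starts Sat 09:00 at or after Lucia ends Fri 20:00 → clear.
Amara: starts Sat 13:00 at or after Lucia ends Fri 20:00 → clear.
Lucia overlaps Jonas, Dmitri.

Yes — it overlaps Dmitri, Jonas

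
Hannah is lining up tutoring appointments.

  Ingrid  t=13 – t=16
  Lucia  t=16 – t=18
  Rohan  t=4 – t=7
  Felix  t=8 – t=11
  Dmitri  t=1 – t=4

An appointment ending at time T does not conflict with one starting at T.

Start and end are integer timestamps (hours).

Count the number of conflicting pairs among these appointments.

Check each pair: they overlap iff neither finishes before the other starts.
Sorted by start: Dmitri, Rohan, Felix, Ingrid, Lucia.
Rohan starts exactly when Dmitri ends (back-to-back, no overlap) — done with Dmitri.
Felix starts after Rohan ends — done with Rohan.
Ingrid starts after Felix ends — done with Felix.
Lucia starts exactly when Ingrid ends (back-to-back, no overlap).
No pair overlaps.

0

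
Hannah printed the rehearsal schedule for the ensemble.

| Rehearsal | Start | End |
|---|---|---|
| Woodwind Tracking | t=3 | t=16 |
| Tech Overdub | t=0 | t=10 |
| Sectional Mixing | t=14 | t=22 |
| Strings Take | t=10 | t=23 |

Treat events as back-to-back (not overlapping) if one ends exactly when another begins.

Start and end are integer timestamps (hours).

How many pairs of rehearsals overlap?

4

Two intervals overlap when each starts before the other ends.
Sorted by start: Tech Overdub, Woodwind Tracking, Strings Take, Sectional Mixing.
Woodwind Tracking starts before Tech Overdub ends → Tech Overdub and Woodwind Tracking overlap.
Strings Take starts exactly when Tech Overdub ends (back-to-back, no overlap) — done with Tech Overdub.
Strings Take starts before Woodwind Tracking ends → Woodwind Tracking and Strings Take overlap.
Sectional Mixing starts before Woodwind Tracking ends → Woodwind Tracking and Sectional Mixing overlap.
Sectional Mixing starts before Strings Take ends → Strings Take and Sectional Mixing overlap.
Overlapping pairs: Sectional Mixing & Strings Take, Sectional Mixing & Woodwind Tracking, Strings Take & Woodwind Tracking, Tech Overdub & Woodwind Tracking — 4 in total.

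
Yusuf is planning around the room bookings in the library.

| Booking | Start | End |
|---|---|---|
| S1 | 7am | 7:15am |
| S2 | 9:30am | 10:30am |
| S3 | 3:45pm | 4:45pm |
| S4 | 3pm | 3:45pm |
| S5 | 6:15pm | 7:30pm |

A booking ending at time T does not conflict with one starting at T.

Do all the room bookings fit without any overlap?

Check each pair: they overlap iff neither finishes before the other starts.
Sorted by start: S1, S2, S4, S3, S5.
S2 starts after S1 ends, so nothing later overlaps S1 either.
S4 starts after S2 ends, so nothing later overlaps S2 either.
S3 starts exactly when S4 ends (back-to-back, no overlap), so nothing later overlaps S4 either.
S5 starts after S3 ends.
Every pair is clear; the schedule has no overlaps.

Yes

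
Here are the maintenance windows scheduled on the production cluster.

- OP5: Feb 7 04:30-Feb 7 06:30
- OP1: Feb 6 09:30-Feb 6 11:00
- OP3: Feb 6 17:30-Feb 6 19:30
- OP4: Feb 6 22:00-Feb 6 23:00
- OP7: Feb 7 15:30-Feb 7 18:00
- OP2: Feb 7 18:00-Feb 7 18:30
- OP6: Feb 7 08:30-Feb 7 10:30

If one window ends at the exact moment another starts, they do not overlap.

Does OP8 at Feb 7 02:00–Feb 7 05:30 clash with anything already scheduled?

OP1: ends Feb 6 11:00 at or before OP8 starts Feb 7 02:00 → clear.
OP3: ends Feb 6 19:30 at or before OP8 starts Feb 7 02:00 → clear.
OP4: ends Feb 6 23:00 at or before OP8 starts Feb 7 02:00 → clear.
OP5: starts Feb 7 04:30 before OP8 ends Feb 7 05:30, and ends Feb 7 06:30 after OP8 starts Feb 7 02:00 → overlap.
OP6: starts Feb 7 08:30 at or after OP8 ends Feb 7 05:30 → clear.
OP7: starts Feb 7 15:30 at or after OP8 ends Feb 7 05:30 → clear.
OP2: starts Feb 7 18:00 at or after OP8 ends Feb 7 05:30 → clear.
OP8 overlaps OP5.

Yes — it overlaps OP5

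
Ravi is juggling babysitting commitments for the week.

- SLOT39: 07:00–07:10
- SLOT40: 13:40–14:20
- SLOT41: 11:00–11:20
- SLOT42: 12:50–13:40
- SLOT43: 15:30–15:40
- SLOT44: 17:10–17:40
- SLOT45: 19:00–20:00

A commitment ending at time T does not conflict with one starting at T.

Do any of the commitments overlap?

No

Sorted by start: SLOT39, SLOT41, SLOT42, SLOT40, SLOT43, SLOT44, SLOT45.
SLOT41 starts after SLOT39 ends; SLOT39 is clear from here.
SLOT42 starts after SLOT41 ends; SLOT41 is clear from here.
SLOT40 starts exactly when SLOT42 ends (back-to-back, no overlap); SLOT42 is clear from here.
SLOT43 starts after SLOT40 ends; SLOT40 is clear from here.
SLOT44 starts after SLOT43 ends; SLOT43 is clear from here.
SLOT45 starts after SLOT44 ends.
Every pair is clear; the schedule has no overlaps.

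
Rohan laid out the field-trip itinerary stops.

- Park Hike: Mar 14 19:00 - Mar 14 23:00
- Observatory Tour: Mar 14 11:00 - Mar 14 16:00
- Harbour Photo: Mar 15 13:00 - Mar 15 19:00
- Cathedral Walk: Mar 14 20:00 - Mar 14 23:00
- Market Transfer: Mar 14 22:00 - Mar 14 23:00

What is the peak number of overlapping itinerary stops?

Sweep the timeline, counting +1 at each start and −1 at each end (ends before starts at a tie):
Mar 14 11:00 start Observatory Tour → 1
Mar 14 16:00 end Observatory Tour → 0
Mar 14 19:00 start Park Hike → 1
Mar 14 20:00 start Cathedral Walk → 2
Mar 14 22:00 start Market Transfer → 3
Mar 14 23:00 end Cathedral Walk → 2
Mar 14 23:00 end Market Transfer → 1
Mar 14 23:00 end Park Hike → 0
Mar 15 13:00 start Harbour Photo → 1
Mar 15 19:00 end Harbour Photo → 0
Peak is 3, at Mar 14 22:00 (Cathedral Walk, Market Transfer, Park Hike).

3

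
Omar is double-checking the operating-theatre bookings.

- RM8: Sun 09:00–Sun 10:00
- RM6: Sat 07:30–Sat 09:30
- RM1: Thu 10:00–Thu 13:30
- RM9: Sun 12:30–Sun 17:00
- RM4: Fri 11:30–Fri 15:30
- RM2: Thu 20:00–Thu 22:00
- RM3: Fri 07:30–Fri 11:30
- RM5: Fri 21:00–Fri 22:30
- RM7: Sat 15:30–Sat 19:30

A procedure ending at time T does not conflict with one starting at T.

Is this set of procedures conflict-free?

Yes

Two intervals overlap when each starts before the other ends.
Sorted by start: RM1, RM2, RM3, RM4, RM5, RM6, RM7, RM8, RM9.
RM2 starts after RM1 ends, so RM1 has no further overlaps.
RM3 starts after RM2 ends, so RM2 has no further overlaps.
RM4 starts exactly when RM3 ends (back-to-back, no overlap), so RM3 has no further overlaps.
RM5 starts after RM4 ends, so RM4 has no further overlaps.
RM6 starts after RM5 ends, so RM5 has no further overlaps.
RM7 starts after RM6 ends, so RM6 has no further overlaps.
RM8 starts after RM7 ends, so RM7 has no further overlaps.
RM9 starts after RM8 ends.
Every pair is clear; the schedule has no overlaps.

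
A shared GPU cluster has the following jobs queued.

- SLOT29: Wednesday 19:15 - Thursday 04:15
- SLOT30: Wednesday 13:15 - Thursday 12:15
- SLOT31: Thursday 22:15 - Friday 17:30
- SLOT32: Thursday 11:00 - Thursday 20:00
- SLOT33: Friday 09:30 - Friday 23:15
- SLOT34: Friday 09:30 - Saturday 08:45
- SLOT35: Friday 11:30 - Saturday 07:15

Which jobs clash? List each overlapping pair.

SLOT29 & SLOT30, SLOT30 & SLOT32, SLOT31 & SLOT33, SLOT31 & SLOT34, SLOT31 & SLOT35, SLOT33 & SLOT34, SLOT33 & SLOT35, SLOT34 & SLOT35

Sorted by start: SLOT30, SLOT29, SLOT32, SLOT31, SLOT33, SLOT34, SLOT35.
SLOT29 starts before SLOT30 ends → SLOT30 and SLOT29 overlap.
SLOT32 starts before SLOT30 ends → SLOT30 and SLOT32 overlap.
SLOT31 starts after SLOT30 ends — done with SLOT30.
SLOT32 starts after SLOT29 ends — done with SLOT29.
SLOT31 starts after SLOT32 ends — done with SLOT32.
SLOT33 starts before SLOT31 ends → SLOT31 and SLOT33 overlap.
SLOT34 starts before SLOT31 ends → SLOT31 and SLOT34 overlap.
SLOT35 starts before SLOT31 ends → SLOT31 and SLOT35 overlap.
SLOT34 starts before SLOT33 ends → SLOT33 and SLOT34 overlap.
SLOT35 starts before SLOT33 ends → SLOT33 and SLOT35 overlap.
SLOT35 starts before SLOT34 ends → SLOT34 and SLOT35 overlap.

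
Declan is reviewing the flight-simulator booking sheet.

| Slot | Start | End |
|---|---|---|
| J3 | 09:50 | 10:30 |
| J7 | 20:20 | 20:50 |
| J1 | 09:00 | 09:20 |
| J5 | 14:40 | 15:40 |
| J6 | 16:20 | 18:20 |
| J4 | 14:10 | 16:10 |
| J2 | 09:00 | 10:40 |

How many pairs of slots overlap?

3

Sorted by start: J1, J2, J3, J4, J5, J6, J7.
J2 starts before J1 ends → J1 and J2 overlap.
J3 starts after J1 ends, so nothing later overlaps J1 either.
J3 starts before J2 ends → J2 and J3 overlap.
J4 starts after J2 ends, so nothing later overlaps J2 either.
J4 starts after J3 ends, so nothing later overlaps J3 either.
J5 starts before J4 ends → J4 and J5 overlap.
J6 starts after J4 ends, so nothing later overlaps J4 either.
J6 starts after J5 ends, so nothing later overlaps J5 either.
J7 starts after J6 ends.
Overlapping pairs: J1 & J2, J2 & J3, J4 & J5 — 3 in total.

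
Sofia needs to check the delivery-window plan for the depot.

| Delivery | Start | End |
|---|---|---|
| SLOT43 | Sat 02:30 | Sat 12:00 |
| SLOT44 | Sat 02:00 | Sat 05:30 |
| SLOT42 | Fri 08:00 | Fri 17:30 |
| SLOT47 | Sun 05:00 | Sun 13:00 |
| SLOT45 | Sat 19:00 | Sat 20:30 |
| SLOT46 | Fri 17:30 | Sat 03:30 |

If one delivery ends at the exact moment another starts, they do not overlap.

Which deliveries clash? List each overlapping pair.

Check each pair: they overlap iff neither finishes before the other starts.
Sorted by start: SLOT42, SLOT46, SLOT44, SLOT43, SLOT45, SLOT47.
SLOT46 starts exactly when SLOT42 ends (back-to-back, no overlap), so SLOT42 has no further overlaps.
SLOT44 starts before SLOT46 ends → SLOT46 and SLOT44 overlap.
SLOT43 starts before SLOT46 ends → SLOT46 and SLOT43 overlap.
SLOT45 starts after SLOT46 ends, so SLOT46 has no further overlaps.
SLOT43 starts before SLOT44 ends → SLOT44 and SLOT43 overlap.
SLOT45 starts after SLOT44 ends, so SLOT44 has no further overlaps.
SLOT45 starts after SLOT43 ends, so SLOT43 has no further overlaps.
SLOT47 starts after SLOT45 ends.

SLOT43 & SLOT44, SLOT43 & SLOT46, SLOT44 & SLOT46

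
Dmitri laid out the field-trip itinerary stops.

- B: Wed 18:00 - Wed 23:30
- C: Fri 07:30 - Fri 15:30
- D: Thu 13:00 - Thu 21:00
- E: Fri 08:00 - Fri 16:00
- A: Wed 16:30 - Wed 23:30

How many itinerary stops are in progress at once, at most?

Sweep the timeline, counting +1 at each start and −1 at each end (ends before starts at a tie):
Wed 16:30 start A → 1
Wed 18:00 start B → 2
Wed 23:30 end A → 1
Wed 23:30 end B → 0
Thu 13:00 start D → 1
Thu 21:00 end D → 0
Fri 07:30 start C → 1
Fri 08:00 start E → 2
Fri 15:30 end C → 1
Fri 16:00 end E → 0
Peak is 2, at Wed 18:00 (A, B).

2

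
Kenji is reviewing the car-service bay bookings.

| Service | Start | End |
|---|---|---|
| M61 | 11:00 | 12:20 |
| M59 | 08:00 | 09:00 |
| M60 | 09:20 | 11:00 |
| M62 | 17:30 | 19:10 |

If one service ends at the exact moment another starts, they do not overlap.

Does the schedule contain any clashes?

No

Sorted by start: M59, M60, M61, M62.
M60 starts after M59 ends, so nothing later overlaps M59 either.
M61 starts exactly when M60 ends (back-to-back, no overlap), so nothing later overlaps M60 either.
M62 starts after M61 ends.
Every pair is clear; the schedule has no overlaps.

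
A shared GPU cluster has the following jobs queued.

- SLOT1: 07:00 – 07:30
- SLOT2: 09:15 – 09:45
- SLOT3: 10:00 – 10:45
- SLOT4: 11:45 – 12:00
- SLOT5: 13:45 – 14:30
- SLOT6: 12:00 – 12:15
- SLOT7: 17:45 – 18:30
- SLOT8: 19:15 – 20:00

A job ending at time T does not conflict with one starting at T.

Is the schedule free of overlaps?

Sorted by start: SLOT1, SLOT2, SLOT3, SLOT4, SLOT6, SLOT5, SLOT7, SLOT8.
SLOT2 starts after SLOT1 ends — done with SLOT1.
SLOT3 starts after SLOT2 ends — done with SLOT2.
SLOT4 starts after SLOT3 ends — done with SLOT3.
SLOT6 starts exactly when SLOT4 ends (back-to-back, no overlap) — done with SLOT4.
SLOT5 starts after SLOT6 ends — done with SLOT6.
SLOT7 starts after SLOT5 ends — done with SLOT5.
SLOT8 starts after SLOT7 ends.
Every pair is clear; the schedule has no overlaps.

Yes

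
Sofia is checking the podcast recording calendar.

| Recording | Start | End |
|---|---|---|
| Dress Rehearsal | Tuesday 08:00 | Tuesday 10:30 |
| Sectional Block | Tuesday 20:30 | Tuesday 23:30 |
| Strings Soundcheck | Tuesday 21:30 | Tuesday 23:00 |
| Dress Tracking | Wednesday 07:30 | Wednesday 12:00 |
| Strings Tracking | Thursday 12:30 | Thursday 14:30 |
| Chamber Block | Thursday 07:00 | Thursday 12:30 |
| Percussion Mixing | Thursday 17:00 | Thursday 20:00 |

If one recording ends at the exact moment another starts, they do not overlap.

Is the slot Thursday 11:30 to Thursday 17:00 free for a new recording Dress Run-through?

Dress Rehearsal: ends Tuesday 10:30 at or before Dress Run-through starts Thursday 11:30 → clear.
Sectional Block: ends Tuesday 23:30 at or before Dress Run-through starts Thursday 11:30 → clear.
Strings Soundcheck: ends Tuesday 23:00 at or before Dress Run-through starts Thursday 11:30 → clear.
Dress Tracking: ends Wednesday 12:00 at or before Dress Run-through starts Thursday 11:30 → clear.
Chamber Block: starts Thursday 07:00 before Dress Run-through ends Thursday 17:00, and ends Thursday 12:30 after Dress Run-through starts Thursday 11:30 → overlap.
Strings Tracking: starts Thursday 12:30 before Dress Run-through ends Thursday 17:00, and ends Thursday 14:30 after Dress Run-through starts Thursday 11:30 → overlap.
Percussion Mixing: starts Thursday 17:00 at or after Dress Run-through ends Thursday 17:00 → clear.
Dress Run-through overlaps Strings Tracking, Chamber Block.

No — it overlaps Chamber Block, Strings Tracking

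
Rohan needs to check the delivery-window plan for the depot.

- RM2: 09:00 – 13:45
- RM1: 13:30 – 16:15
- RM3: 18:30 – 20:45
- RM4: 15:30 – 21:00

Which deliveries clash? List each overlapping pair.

RM1 & RM2, RM1 & RM4, RM3 & RM4

Sorted by start: RM2, RM1, RM4, RM3.
RM1 starts before RM2 ends → RM2 and RM1 overlap.
RM4 starts after RM2 ends — done with RM2.
RM4 starts before RM1 ends → RM1 and RM4 overlap.
RM3 starts after RM1 ends.
RM3 starts before RM4 ends → RM4 and RM3 overlap.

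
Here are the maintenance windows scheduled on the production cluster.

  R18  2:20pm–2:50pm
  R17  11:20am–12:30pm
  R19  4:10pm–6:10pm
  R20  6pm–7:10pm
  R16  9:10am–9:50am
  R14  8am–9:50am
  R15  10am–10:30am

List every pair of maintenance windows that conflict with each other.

Sorted by start: R14, R16, R15, R17, R18, R19, R20.
R16 starts before R14 ends → R14 and R16 overlap.
R15 starts after R14 ends — done with R14.
R15 starts after R16 ends — done with R16.
R17 starts after R15 ends — done with R15.
R18 starts after R17 ends — done with R17.
R19 starts after R18 ends — done with R18.
R20 starts before R19 ends → R19 and R20 overlap.

R14 & R16, R19 & R20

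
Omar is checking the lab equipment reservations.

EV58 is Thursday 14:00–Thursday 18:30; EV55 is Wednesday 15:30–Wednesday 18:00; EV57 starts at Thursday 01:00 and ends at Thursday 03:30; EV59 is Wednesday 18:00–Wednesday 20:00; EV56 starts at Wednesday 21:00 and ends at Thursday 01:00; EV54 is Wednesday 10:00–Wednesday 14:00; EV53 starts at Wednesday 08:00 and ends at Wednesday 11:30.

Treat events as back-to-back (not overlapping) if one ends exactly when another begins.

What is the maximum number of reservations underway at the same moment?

Sort all start/end points and keep a running count:
Wednesday 08:00 start EV53 → 1
Wednesday 10:00 start EV54 → 2
Wednesday 11:30 end EV53 → 1
Wednesday 14:00 end EV54 → 0
Wednesday 15:30 start EV55 → 1
Wednesday 18:00 end EV55 → 0
Wednesday 18:00 start EV59 → 1
Wednesday 20:00 end EV59 → 0
Wednesday 21:00 start EV56 → 1
Thursday 01:00 end EV56 → 0
Thursday 01:00 start EV57 → 1
Thursday 03:30 end EV57 → 0
Thursday 14:00 start EV58 → 1
Thursday 18:30 end EV58 → 0
Peak is 2, at Wednesday 10:00 (EV53, EV54).

2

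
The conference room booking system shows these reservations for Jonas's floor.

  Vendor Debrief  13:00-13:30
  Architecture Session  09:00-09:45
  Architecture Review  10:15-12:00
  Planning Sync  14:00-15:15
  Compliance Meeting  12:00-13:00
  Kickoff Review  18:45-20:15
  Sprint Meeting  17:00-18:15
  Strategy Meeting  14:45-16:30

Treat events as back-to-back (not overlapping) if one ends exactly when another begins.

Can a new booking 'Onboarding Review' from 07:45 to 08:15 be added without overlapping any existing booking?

Yes — the slot is free

Architecture Session: starts 09:00 at or after Onboarding Review ends 08:15 → clear.
Architecture Review: starts 10:15 at or after Onboarding Review ends 08:15 → clear.
Compliance Meeting: starts 12:00 at or after Onboarding Review ends 08:15 → clear.
Vendor Debrief: starts 13:00 at or after Onboarding Review ends 08:15 → clear.
Planning Sync: starts 14:00 at or after Onboarding Review ends 08:15 → clear.
Strategy Meeting: starts 14:45 at or after Onboarding Review ends 08:15 → clear.
Sprint Meeting: starts 17:00 at or after Onboarding Review ends 08:15 → clear.
Kickoff Review: starts 18:45 at or after Onboarding Review ends 08:15 → clear.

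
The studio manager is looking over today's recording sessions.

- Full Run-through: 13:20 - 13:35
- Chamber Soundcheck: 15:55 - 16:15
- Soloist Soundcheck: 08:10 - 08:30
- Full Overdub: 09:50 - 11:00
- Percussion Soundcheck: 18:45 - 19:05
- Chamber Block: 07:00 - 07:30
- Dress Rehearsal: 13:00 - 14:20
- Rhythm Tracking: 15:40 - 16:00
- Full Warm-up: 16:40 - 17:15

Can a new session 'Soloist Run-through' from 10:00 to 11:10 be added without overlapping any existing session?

Chamber Block: ends 07:30 at or before Soloist Run-through starts 10:00 → clear.
Soloist Soundcheck: ends 08:30 at or before Soloist Run-through starts 10:00 → clear.
Full Overdub: starts 09:50 before Soloist Run-through ends 11:10, and ends 11:00 after Soloist Run-through starts 10:00 → overlap.
Dress Rehearsal: starts 13:00 at or after Soloist Run-through ends 11:10 → clear.
Full Run-through: starts 13:20 at or after Soloist Run-through ends 11:10 → clear.
Rhythm Tracking: starts 15:40 at or after Soloist Run-through ends 11:10 → clear.
Chamber Soundcheck: starts 15:55 at or after Soloist Run-through ends 11:10 → clear.
Full Warm-up: starts 16:40 at or after Soloist Run-through ends 11:10 → clear.
Percussion Soundcheck: starts 18:45 at or after Soloist Run-through ends 11:10 → clear.
Soloist Run-through overlaps Full Overdub.

No — it overlaps Full Overdub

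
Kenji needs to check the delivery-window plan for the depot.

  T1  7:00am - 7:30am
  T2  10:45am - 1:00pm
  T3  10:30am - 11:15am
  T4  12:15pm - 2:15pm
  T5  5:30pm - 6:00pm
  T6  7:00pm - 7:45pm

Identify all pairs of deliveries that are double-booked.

Sorted by start: T1, T3, T2, T4, T5, T6.
T3 starts after T1 ends, so nothing later overlaps T1 either.
T2 starts before T3 ends → T3 and T2 overlap.
T4 starts after T3 ends, so nothing later overlaps T3 either.
T4 starts before T2 ends → T2 and T4 overlap.
T5 starts after T2 ends, so nothing later overlaps T2 either.
T5 starts after T4 ends, so nothing later overlaps T4 either.
T6 starts after T5 ends.

T2 & T3, T2 & T4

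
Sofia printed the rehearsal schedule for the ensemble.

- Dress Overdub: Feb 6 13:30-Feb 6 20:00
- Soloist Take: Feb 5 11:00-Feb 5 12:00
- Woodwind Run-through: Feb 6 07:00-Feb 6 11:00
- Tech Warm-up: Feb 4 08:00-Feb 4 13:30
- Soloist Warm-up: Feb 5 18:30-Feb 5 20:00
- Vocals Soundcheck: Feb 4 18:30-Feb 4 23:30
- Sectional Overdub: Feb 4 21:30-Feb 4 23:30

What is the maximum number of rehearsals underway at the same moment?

2

Sweep the timeline, counting +1 at each start and −1 at each end (ends before starts at a tie):
Feb 4 08:00 start Tech Warm-up → 1
Feb 4 13:30 end Tech Warm-up → 0
Feb 4 18:30 start Vocals Soundcheck → 1
Feb 4 21:30 start Sectional Overdub → 2
Feb 4 23:30 end Sectional Overdub → 1
Feb 4 23:30 end Vocals Soundcheck → 0
Feb 5 11:00 start Soloist Take → 1
Feb 5 12:00 end Soloist Take → 0
Feb 5 18:30 start Soloist Warm-up → 1
Feb 5 20:00 end Soloist Warm-up → 0
Feb 6 07:00 start Woodwind Run-through → 1
Feb 6 11:00 end Woodwind Run-through → 0
Feb 6 13:30 start Dress Overdub → 1
Feb 6 20:00 end Dress Overdub → 0
Peak is 2, at Feb 4 21:30 (Sectional Overdub, Vocals Soundcheck).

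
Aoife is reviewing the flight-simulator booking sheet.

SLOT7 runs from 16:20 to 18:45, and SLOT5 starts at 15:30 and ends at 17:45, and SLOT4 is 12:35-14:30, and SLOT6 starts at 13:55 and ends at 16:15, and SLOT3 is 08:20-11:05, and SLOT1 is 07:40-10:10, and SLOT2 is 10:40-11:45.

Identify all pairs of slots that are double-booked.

Two intervals overlap when each starts before the other ends.
Sorted by start: SLOT1, SLOT3, SLOT2, SLOT4, SLOT6, SLOT5, SLOT7.
SLOT3 starts before SLOT1 ends → SLOT1 and SLOT3 overlap.
SLOT2 starts after SLOT1 ends, so nothing later overlaps SLOT1 either.
SLOT2 starts before SLOT3 ends → SLOT3 and SLOT2 overlap.
SLOT4 starts after SLOT3 ends, so nothing later overlaps SLOT3 either.
SLOT4 starts after SLOT2 ends, so nothing later overlaps SLOT2 either.
SLOT6 starts before SLOT4 ends → SLOT4 and SLOT6 overlap.
SLOT5 starts after SLOT4 ends, so nothing later overlaps SLOT4 either.
SLOT5 starts before SLOT6 ends → SLOT6 and SLOT5 overlap.
SLOT7 starts after SLOT6 ends.
SLOT7 starts before SLOT5 ends → SLOT5 and SLOT7 overlap.

SLOT1 & SLOT3, SLOT2 & SLOT3, SLOT4 & SLOT6, SLOT5 & SLOT6, SLOT5 & SLOT7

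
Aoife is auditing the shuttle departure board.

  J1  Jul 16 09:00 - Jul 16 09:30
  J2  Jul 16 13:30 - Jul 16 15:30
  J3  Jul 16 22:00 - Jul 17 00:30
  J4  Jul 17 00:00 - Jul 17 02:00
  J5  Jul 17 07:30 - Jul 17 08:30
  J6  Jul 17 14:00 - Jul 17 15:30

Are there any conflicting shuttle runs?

Yes

Check each pair: they overlap iff neither finishes before the other starts.
Sorted by start: J1, J2, J3, J4, J5, J6.
J2 starts after J1 ends, so nothing later overlaps J1 either.
J3 starts after J2 ends, so nothing later overlaps J2 either.
J4 starts before J3 ends → J3 and J4 overlap.
That's a conflict, so the schedule is not conflict-free.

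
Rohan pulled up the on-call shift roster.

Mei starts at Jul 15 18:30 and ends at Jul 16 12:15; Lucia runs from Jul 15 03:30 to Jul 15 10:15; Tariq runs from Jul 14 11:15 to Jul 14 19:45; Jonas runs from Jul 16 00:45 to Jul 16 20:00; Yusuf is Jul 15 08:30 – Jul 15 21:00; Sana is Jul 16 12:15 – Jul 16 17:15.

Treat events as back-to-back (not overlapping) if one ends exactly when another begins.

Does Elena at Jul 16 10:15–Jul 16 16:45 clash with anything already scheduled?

Tariq: ends Jul 14 19:45 at or before Elena starts Jul 16 10:15 → clear.
Lucia: ends Jul 15 10:15 at or before Elena starts Jul 16 10:15 → clear.
Yusuf: ends Jul 15 21:00 at or before Elena starts Jul 16 10:15 → clear.
Mei: starts Jul 15 18:30 before Elena ends Jul 16 16:45, and ends Jul 16 12:15 after Elena starts Jul 16 10:15 → overlap.
Jonas: starts Jul 16 00:45 before Elena ends Jul 16 16:45, and ends Jul 16 20:00 after Elena starts Jul 16 10:15 → overlap.
Sana: starts Jul 16 12:15 before Elena ends Jul 16 16:45, and ends Jul 16 17:15 after Elena starts Jul 16 10:15 → overlap.
Elena overlaps Sana, Mei, Jonas.

Yes — it overlaps Jonas, Mei, Sana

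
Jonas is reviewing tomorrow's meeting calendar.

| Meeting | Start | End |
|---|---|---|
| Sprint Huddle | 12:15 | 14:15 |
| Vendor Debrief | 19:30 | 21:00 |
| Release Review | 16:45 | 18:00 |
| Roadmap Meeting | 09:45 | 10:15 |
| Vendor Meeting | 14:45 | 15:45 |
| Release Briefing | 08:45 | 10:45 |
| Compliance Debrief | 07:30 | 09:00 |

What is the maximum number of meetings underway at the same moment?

Sort all start/end points and keep a running count:
07:30 start Compliance Debrief → 1
08:45 start Release Briefing → 2
09:00 end Compliance Debrief → 1
09:45 start Roadmap Meeting → 2
10:15 end Roadmap Meeting → 1
10:45 end Release Briefing → 0
12:15 start Sprint Huddle → 1
14:15 end Sprint Huddle → 0
14:45 start Vendor Meeting → 1
15:45 end Vendor Meeting → 0
16:45 start Release Review → 1
18:00 end Release Review → 0
19:30 start Vendor Debrief → 1
21:00 end Vendor Debrief → 0
Peak is 2, at 08:45 (Compliance Debrief, Release Briefing).

2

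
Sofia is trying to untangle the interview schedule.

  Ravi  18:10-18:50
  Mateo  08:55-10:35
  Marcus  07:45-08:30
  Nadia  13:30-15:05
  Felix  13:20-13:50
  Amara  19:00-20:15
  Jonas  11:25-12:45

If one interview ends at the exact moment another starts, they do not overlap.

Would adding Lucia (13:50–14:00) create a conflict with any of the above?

Marcus: ends 08:30 at or before Lucia starts 13:50 → clear.
Mateo: ends 10:35 at or before Lucia starts 13:50 → clear.
Jonas: ends 12:45 at or before Lucia starts 13:50 → clear.
Felix: ends 13:50 at or before Lucia starts 13:50 → clear.
Nadia: starts 13:30 before Lucia ends 14:00, and ends 15:05 after Lucia starts 13:50 → overlap.
Ravi: starts 18:10 at or after Lucia ends 14:00 → clear.
Amara: starts 19:00 at or after Lucia ends 14:00 → clear.
Lucia overlaps Nadia.

Yes — it overlaps Nadia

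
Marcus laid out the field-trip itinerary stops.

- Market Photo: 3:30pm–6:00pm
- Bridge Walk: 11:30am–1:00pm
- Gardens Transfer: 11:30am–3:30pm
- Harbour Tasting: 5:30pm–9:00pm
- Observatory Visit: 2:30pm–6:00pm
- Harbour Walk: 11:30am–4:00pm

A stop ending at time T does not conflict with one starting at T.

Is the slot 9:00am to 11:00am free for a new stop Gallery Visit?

Yes — the slot is free

Bridge Walk: starts 11:30am at or after Gallery Visit ends 11:00am → clear.
Harbour Walk: starts 11:30am at or after Gallery Visit ends 11:00am → clear.
Gardens Transfer: starts 11:30am at or after Gallery Visit ends 11:00am → clear.
Observatory Visit: starts 2:30pm at or after Gallery Visit ends 11:00am → clear.
Market Photo: starts 3:30pm at or after Gallery Visit ends 11:00am → clear.
Harbour Tasting: starts 5:30pm at or after Gallery Visit ends 11:00am → clear.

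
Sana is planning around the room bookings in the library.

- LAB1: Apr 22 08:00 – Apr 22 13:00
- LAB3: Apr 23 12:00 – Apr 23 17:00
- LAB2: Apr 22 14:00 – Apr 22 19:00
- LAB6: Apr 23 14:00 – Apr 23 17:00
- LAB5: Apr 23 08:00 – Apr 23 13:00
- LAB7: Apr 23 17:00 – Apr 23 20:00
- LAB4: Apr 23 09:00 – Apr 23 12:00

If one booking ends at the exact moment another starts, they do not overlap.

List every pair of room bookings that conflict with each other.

Sorted by start: LAB1, LAB2, LAB5, LAB4, LAB3, LAB6, LAB7.
LAB2 starts after LAB1 ends; LAB1 is clear from here.
LAB5 starts after LAB2 ends; LAB2 is clear from here.
LAB4 starts before LAB5 ends → LAB5 and LAB4 overlap.
LAB3 starts before LAB5 ends → LAB5 and LAB3 overlap.
LAB6 starts after LAB5 ends; LAB5 is clear from here.
LAB3 starts exactly when LAB4 ends (back-to-back, no overlap); LAB4 is clear from here.
LAB6 starts before LAB3 ends → LAB3 and LAB6 overlap.
LAB7 starts exactly when LAB3 ends (back-to-back, no overlap).
LAB7 starts exactly when LAB6 ends (back-to-back, no overlap).

LAB3 & LAB5, LAB3 & LAB6, LAB4 & LAB5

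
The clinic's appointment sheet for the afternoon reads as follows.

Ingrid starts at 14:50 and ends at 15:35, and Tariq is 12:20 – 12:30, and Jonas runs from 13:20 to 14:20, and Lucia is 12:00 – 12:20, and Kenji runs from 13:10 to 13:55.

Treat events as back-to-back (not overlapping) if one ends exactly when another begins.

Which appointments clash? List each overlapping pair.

Sorted by start: Lucia, Tariq, Kenji, Jonas, Ingrid.
Tariq starts exactly when Lucia ends (back-to-back, no overlap), so nothing later overlaps Lucia either.
Kenji starts after Tariq ends, so nothing later overlaps Tariq either.
Jonas starts before Kenji ends → Kenji and Jonas overlap.
Ingrid starts after Kenji ends.
Ingrid starts after Jonas ends.

Jonas & Kenji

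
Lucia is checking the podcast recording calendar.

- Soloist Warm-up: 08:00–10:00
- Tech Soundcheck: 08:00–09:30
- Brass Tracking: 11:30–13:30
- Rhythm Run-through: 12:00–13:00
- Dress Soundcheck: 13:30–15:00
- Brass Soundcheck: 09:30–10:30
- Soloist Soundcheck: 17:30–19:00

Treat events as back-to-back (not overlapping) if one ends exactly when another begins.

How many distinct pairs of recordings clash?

3

Sorted by start: Soloist Warm-up, Tech Soundcheck, Brass Soundcheck, Brass Tracking, Rhythm Run-through, Dress Soundcheck, Soloist Soundcheck.
Tech Soundcheck starts before Soloist Warm-up ends → Soloist Warm-up and Tech Soundcheck overlap.
Brass Soundcheck starts before Soloist Warm-up ends → Soloist Warm-up and Brass Soundcheck overlap.
Brass Tracking starts after Soloist Warm-up ends — done with Soloist Warm-up.
Brass Soundcheck starts exactly when Tech Soundcheck ends (back-to-back, no overlap) — done with Tech Soundcheck.
Brass Tracking starts after Brass Soundcheck ends — done with Brass Soundcheck.
Rhythm Run-through starts before Brass Tracking ends → Brass Tracking and Rhythm Run-through overlap.
Dress Soundcheck starts exactly when Brass Tracking ends (back-to-back, no overlap) — done with Brass Tracking.
Dress Soundcheck starts after Rhythm Run-through ends — done with Rhythm Run-through.
Soloist Soundcheck starts after Dress Soundcheck ends.
Overlapping pairs: Brass Soundcheck & Soloist Warm-up, Brass Tracking & Rhythm Run-through, Soloist Warm-up & Tech Soundcheck — 3 in total.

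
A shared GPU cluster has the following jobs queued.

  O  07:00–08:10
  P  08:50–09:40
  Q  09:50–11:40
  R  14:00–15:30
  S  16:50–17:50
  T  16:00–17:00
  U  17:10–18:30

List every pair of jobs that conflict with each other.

S & T, S & U

Two intervals overlap when each starts before the other ends.
Sorted by start: O, P, Q, R, T, S, U.
P starts after O ends, so nothing later overlaps O either.
Q starts after P ends, so nothing later overlaps P either.
R starts after Q ends, so nothing later overlaps Q either.
T starts after R ends, so nothing later overlaps R either.
S starts before T ends → T and S overlap.
U starts after T ends.
U starts before S ends → S and U overlap.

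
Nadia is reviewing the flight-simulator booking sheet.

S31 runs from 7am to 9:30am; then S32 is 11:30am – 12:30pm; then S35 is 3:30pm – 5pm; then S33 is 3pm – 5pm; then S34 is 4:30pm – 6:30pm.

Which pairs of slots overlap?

Check each pair: they overlap iff neither finishes before the other starts.
Sorted by start: S31, S32, S33, S35, S34.
S32 starts after S31 ends, so S31 has no further overlaps.
S33 starts after S32 ends, so S32 has no further overlaps.
S35 starts before S33 ends → S33 and S35 overlap.
S34 starts before S33 ends → S33 and S34 overlap.
S34 starts before S35 ends → S35 and S34 overlap.

S33 & S34, S33 & S35, S34 & S35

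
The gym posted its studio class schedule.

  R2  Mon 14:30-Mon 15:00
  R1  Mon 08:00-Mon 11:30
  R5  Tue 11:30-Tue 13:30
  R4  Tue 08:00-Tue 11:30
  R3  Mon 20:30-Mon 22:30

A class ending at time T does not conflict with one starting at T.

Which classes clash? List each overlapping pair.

no conflicts

Check each pair: they overlap iff neither finishes before the other starts.
Sorted by start: R1, R2, R3, R4, R5.
R2 starts after R1 ends — done with R1.
R3 starts after R2 ends — done with R2.
R4 starts after R3 ends — done with R3.
R5 starts exactly when R4 ends (back-to-back, no overlap).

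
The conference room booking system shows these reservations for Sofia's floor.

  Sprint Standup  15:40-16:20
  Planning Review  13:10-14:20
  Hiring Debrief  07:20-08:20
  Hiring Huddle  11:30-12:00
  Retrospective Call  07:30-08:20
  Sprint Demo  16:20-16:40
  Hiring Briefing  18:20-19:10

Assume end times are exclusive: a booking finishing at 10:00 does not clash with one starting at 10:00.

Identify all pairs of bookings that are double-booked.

Sorted by start: Hiring Debrief, Retrospective Call, Hiring Huddle, Planning Review, Sprint Standup, Sprint Demo, Hiring Briefing.
Retrospective Call starts before Hiring Debrief ends → Hiring Debrief and Retrospective Call overlap.
Hiring Huddle starts after Hiring Debrief ends; Hiring Debrief is clear from here.
Hiring Huddle starts after Retrospective Call ends; Retrospective Call is clear from here.
Planning Review starts after Hiring Huddle ends; Hiring Huddle is clear from here.
Sprint Standup starts after Planning Review ends; Planning Review is clear from here.
Sprint Demo starts exactly when Sprint Standup ends (back-to-back, no overlap); Sprint Standup is clear from here.
Hiring Briefing starts after Sprint Demo ends.

Hiring Debrief & Retrospective Call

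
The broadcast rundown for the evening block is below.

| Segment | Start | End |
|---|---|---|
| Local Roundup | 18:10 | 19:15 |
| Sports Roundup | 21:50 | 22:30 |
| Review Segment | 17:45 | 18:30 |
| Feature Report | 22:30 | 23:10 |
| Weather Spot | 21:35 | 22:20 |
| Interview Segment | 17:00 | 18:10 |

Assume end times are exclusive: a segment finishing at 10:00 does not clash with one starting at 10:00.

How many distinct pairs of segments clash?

Sorted by start: Interview Segment, Review Segment, Local Roundup, Weather Spot, Sports Roundup, Feature Report.
Review Segment starts before Interview Segment ends → Interview Segment and Review Segment overlap.
Local Roundup starts exactly when Interview Segment ends (back-to-back, no overlap), so Interview Segment has no further overlaps.
Local Roundup starts before Review Segment ends → Review Segment and Local Roundup overlap.
Weather Spot starts after Review Segment ends, so Review Segment has no further overlaps.
Weather Spot starts after Local Roundup ends, so Local Roundup has no further overlaps.
Sports Roundup starts before Weather Spot ends → Weather Spot and Sports Roundup overlap.
Feature Report starts after Weather Spot ends.
Feature Report starts exactly when Sports Roundup ends (back-to-back, no overlap).
Overlapping pairs: Interview Segment & Review Segment, Local Roundup & Review Segment, Sports Roundup & Weather Spot — 3 in total.

3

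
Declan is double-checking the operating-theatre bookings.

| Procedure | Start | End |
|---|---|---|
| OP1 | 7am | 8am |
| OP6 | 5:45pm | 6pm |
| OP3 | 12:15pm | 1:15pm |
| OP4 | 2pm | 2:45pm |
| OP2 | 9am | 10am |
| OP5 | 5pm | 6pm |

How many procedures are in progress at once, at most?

Walk through starts and ends in time order (an end at T is processed before a start at T):
7am start OP1 → 1
8am end OP1 → 0
9am start OP2 → 1
10am end OP2 → 0
12:15pm start OP3 → 1
1:15pm end OP3 → 0
2pm start OP4 → 1
2:45pm end OP4 → 0
5pm start OP5 → 1
5:45pm start OP6 → 2
6pm end OP5 → 1
6pm end OP6 → 0
Peak is 2, at 5:45pm (OP5, OP6).

2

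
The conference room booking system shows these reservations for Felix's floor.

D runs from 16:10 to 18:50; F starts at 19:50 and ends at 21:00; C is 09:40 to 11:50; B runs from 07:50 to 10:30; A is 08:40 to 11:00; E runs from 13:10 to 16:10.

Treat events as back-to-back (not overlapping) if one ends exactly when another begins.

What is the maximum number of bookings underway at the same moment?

Sweep the timeline, counting +1 at each start and −1 at each end (ends before starts at a tie):
07:50 start B → 1
08:40 start A → 2
09:40 start C → 3
10:30 end B → 2
11:00 end A → 1
11:50 end C → 0
13:10 start E → 1
16:10 end E → 0
16:10 start D → 1
18:50 end D → 0
19:50 start F → 1
21:00 end F → 0
Peak is 3, at 09:40 (A, B, C).

3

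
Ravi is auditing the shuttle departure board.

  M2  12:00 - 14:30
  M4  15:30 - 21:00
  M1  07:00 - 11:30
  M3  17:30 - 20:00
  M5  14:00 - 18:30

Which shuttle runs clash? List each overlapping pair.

Check each pair: they overlap iff neither finishes before the other starts.
Sorted by start: M1, M2, M5, M4, M3.
M2 starts after M1 ends; M1 is clear from here.
M5 starts before M2 ends → M2 and M5 overlap.
M4 starts after M2 ends; M2 is clear from here.
M4 starts before M5 ends → M5 and M4 overlap.
M3 starts before M5 ends → M5 and M3 overlap.
M3 starts before M4 ends → M4 and M3 overlap.

M2 & M5, M3 & M4, M3 & M5, M4 & M5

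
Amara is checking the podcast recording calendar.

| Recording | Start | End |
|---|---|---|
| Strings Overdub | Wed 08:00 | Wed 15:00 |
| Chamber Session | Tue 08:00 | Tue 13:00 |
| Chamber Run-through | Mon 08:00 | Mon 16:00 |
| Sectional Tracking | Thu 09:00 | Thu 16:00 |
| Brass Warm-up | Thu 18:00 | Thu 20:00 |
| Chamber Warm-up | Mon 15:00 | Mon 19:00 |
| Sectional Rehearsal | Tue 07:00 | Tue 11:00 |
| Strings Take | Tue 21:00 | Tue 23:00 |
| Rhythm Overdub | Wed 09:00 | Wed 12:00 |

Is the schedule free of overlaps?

No

Check each pair: they overlap iff neither finishes before the other starts.
Sorted by start: Chamber Run-through, Chamber Warm-up, Sectional Rehearsal, Chamber Session, Strings Take, Strings Overdub, Rhythm Overdub, Sectional Tracking, Brass Warm-up.
Chamber Warm-up starts before Chamber Run-through ends → Chamber Run-through and Chamber Warm-up overlap.
That's a conflict, so the schedule is not conflict-free.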